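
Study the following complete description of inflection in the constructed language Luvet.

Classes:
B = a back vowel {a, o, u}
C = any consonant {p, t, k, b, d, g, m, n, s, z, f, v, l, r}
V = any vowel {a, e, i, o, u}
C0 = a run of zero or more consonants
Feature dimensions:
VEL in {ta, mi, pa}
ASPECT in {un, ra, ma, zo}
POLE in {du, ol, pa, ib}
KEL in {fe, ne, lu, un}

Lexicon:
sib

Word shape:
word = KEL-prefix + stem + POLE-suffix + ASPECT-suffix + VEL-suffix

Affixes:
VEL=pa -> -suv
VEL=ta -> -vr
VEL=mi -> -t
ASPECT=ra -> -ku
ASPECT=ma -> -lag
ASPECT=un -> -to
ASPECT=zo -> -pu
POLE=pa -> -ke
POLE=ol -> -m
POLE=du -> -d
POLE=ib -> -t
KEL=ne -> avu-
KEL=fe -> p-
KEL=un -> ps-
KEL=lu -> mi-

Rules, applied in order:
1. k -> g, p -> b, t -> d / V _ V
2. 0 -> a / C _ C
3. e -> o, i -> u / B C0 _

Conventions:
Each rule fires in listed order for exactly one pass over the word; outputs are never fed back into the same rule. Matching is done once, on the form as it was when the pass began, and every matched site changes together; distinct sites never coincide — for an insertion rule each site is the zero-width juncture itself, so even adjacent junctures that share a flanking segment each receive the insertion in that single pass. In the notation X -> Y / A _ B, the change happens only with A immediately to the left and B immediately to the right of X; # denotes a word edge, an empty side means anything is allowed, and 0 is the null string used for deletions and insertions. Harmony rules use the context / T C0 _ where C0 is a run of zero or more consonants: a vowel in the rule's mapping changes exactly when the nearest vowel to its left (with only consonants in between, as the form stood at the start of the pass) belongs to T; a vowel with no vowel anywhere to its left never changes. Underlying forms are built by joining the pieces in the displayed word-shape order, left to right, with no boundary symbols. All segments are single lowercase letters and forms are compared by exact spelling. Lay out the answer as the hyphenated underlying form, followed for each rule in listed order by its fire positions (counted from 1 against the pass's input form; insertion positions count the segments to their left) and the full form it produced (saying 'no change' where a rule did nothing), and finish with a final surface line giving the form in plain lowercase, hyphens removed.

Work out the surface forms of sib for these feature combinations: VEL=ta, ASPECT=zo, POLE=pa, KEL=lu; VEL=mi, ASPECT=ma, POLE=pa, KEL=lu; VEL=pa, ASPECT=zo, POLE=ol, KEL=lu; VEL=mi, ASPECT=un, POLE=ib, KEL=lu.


cell VEL=ta, ASPECT=zo, POLE=pa, KEL=lu:
underlying: mi-sib-ke-pu-vr
1. k -> g, p -> b, t -> d / V _ V: fires at position(s) 8: misibkebuvr
2. 0 -> a / C _ C: inserts after position(s) 5, 10: misibakebuvar
3. e -> o, i -> u / B C0 _: fires at position(s) 8: misibakobuvar
surface: misibakobuvar

cell VEL=mi, ASPECT=ma, POLE=pa, KEL=lu:
underlying: mi-sib-ke-lag-t
1. k -> g, p -> b, t -> d / V _ V: no change
2. 0 -> a / C _ C: inserts after position(s) 5, 10: misibakelagat
3. e -> o, i -> u / B C0 _: fires at position(s) 8: misibakolagat
surface: misibakolagat

cell VEL=pa, ASPECT=zo, POLE=ol, KEL=lu:
underlying: mi-sib-m-pu-suv
1. k -> g, p -> b, t -> d / V _ V: no change
2. 0 -> a / C _ C: inserts after position(s) 5, 6: misibamapusuv
3. e -> o, i -> u / B C0 _: no change
surface: misibamapusuv

cell VEL=mi, ASPECT=un, POLE=ib, KEL=lu:
underlying: mi-sib-t-to-t
1. k -> g, p -> b, t -> d / V _ V: no change
2. 0 -> a / C _ C: inserts after position(s) 5, 6: misibatatot
3. e -> o, i -> u / B C0 _: no change
surface: misibatatot


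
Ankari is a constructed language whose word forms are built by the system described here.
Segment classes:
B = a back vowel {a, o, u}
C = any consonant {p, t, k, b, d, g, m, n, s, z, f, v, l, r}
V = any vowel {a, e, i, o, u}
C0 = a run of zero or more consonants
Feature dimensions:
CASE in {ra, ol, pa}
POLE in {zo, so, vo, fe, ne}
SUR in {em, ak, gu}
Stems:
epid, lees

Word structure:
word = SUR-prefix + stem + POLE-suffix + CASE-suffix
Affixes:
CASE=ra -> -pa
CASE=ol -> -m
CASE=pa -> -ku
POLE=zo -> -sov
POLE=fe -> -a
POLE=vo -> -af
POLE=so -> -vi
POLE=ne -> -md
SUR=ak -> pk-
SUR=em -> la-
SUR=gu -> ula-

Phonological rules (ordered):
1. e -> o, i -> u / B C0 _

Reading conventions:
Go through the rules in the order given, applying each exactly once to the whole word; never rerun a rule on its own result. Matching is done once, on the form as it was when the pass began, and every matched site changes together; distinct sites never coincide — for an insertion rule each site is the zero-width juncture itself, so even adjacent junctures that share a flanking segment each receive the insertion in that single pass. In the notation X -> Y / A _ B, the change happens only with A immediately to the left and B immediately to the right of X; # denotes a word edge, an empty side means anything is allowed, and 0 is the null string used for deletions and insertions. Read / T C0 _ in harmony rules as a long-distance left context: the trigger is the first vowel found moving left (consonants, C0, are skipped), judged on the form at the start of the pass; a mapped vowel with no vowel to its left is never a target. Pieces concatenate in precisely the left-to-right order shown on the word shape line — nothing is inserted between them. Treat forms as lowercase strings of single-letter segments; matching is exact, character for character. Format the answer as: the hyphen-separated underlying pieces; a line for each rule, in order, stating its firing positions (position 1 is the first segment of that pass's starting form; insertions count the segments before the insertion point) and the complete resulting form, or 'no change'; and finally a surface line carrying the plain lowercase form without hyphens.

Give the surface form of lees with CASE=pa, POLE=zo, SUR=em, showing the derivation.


underlying: la-lees-sov-ku
1. e -> o, i -> u / B C0 _: fires at position(s) 4: laloessovku
surface: laloessovku


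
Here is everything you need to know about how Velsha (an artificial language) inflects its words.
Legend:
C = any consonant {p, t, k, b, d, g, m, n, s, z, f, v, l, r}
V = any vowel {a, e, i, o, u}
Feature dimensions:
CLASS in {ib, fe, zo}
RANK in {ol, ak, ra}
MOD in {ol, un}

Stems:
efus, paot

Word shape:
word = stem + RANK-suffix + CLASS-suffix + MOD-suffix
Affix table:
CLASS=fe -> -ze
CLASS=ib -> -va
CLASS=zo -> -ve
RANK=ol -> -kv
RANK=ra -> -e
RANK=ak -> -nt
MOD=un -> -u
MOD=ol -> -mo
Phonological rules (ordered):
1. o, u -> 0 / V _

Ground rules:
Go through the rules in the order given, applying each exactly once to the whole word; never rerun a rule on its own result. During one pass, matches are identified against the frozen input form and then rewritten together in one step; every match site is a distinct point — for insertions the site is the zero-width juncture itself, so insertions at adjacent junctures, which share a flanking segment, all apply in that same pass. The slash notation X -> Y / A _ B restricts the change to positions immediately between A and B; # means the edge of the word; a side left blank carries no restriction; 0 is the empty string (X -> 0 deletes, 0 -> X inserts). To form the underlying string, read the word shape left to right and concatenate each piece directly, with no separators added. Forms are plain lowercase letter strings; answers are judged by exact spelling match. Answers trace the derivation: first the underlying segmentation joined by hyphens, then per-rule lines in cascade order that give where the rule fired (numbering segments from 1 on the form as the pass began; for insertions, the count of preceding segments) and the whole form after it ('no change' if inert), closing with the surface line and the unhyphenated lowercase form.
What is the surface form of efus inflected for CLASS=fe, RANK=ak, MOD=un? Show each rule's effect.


underlying: efus-nt-ze-u
1. o, u -> 0 / V _: fires at position(s) 9: efusntze
surface: efusntze


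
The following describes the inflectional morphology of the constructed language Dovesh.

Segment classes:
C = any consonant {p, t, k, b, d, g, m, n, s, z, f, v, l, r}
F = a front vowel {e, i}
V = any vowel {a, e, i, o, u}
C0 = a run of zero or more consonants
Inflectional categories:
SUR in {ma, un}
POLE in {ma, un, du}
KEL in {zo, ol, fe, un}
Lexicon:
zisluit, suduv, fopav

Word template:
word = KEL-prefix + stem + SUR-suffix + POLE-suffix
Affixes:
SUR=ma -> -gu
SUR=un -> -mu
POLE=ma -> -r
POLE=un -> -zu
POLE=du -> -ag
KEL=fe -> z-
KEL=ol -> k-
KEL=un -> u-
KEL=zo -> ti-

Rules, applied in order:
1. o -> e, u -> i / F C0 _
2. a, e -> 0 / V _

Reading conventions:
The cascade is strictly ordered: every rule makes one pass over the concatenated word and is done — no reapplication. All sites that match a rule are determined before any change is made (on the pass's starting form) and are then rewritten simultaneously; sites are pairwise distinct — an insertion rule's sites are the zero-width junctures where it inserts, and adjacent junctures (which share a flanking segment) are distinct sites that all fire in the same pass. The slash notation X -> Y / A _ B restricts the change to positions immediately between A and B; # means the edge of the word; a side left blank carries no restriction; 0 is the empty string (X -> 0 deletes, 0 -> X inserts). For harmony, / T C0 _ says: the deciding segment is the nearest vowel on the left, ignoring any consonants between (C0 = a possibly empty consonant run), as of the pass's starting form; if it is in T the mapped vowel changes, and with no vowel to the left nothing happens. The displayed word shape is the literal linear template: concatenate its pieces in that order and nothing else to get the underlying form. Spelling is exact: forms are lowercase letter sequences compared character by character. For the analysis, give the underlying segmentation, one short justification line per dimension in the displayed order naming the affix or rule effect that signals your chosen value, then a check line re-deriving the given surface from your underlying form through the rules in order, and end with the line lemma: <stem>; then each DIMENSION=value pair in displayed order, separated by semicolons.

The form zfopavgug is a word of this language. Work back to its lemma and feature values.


underlying: z-fopav-gu-ag
SUR=ma - signalled by the affix -gu
POLE=du - signalled by the affix -ag
KEL=fe - signalled by the affix z-
check: zfopavguag -> zfopavguag -> zfopavgug
lemma: fopav; SUR=ma; POLE=du; KEL=fe


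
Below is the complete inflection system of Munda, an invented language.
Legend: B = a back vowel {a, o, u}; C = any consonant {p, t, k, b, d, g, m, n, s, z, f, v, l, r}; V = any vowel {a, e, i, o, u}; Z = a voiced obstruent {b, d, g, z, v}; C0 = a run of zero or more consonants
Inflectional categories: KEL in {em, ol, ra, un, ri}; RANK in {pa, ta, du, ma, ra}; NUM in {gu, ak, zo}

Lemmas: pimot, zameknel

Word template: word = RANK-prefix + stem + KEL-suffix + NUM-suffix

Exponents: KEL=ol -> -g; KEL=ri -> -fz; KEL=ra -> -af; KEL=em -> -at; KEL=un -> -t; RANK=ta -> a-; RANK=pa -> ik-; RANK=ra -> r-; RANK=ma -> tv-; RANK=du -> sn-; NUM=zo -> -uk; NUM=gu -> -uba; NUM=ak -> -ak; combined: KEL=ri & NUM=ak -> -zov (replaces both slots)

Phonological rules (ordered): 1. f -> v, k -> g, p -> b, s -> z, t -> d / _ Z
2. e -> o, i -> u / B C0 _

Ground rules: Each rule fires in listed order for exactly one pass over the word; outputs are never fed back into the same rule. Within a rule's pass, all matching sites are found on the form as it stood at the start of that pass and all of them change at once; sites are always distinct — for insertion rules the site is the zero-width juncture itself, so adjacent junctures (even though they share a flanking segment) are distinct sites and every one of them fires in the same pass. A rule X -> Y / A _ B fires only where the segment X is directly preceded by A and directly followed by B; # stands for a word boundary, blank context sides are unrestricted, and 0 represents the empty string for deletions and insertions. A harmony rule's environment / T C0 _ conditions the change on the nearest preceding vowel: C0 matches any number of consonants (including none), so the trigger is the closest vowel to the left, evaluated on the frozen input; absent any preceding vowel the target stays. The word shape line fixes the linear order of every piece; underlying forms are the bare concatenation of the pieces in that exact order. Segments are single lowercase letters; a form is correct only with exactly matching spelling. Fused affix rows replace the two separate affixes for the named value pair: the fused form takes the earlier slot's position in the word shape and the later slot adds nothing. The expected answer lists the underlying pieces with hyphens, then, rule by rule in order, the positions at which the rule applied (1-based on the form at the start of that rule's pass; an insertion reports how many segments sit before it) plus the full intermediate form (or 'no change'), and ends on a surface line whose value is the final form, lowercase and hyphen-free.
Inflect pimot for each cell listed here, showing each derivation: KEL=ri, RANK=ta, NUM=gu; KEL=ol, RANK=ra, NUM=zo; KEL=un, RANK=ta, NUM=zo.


cell KEL=ri, RANK=ta, NUM=gu:
underlying: a-pimot-fz-uba
1. f -> v, k -> g, p -> b, s -> z, t -> d / _ Z: fires at position(s) 7: apimotvzuba
2. e -> o, i -> u / B C0 _: fires at position(s) 3: apumotvzuba
surface: apumotvzuba

cell KEL=ol, RANK=ra, NUM=zo:
underlying: r-pimot-g-uk
1. f -> v, k -> g, p -> b, s -> z, t -> d / _ Z: fires at position(s) 6: rpimodguk
2. e -> o, i -> u / B C0 _: no change
surface: rpimodguk

cell KEL=un, RANK=ta, NUM=zo:
underlying: a-pimot-t-uk
1. f -> v, k -> g, p -> b, s -> z, t -> d / _ Z: no change
2. e -> o, i -> u / B C0 _: fires at position(s) 3: apumottuk
surface: apumottuk


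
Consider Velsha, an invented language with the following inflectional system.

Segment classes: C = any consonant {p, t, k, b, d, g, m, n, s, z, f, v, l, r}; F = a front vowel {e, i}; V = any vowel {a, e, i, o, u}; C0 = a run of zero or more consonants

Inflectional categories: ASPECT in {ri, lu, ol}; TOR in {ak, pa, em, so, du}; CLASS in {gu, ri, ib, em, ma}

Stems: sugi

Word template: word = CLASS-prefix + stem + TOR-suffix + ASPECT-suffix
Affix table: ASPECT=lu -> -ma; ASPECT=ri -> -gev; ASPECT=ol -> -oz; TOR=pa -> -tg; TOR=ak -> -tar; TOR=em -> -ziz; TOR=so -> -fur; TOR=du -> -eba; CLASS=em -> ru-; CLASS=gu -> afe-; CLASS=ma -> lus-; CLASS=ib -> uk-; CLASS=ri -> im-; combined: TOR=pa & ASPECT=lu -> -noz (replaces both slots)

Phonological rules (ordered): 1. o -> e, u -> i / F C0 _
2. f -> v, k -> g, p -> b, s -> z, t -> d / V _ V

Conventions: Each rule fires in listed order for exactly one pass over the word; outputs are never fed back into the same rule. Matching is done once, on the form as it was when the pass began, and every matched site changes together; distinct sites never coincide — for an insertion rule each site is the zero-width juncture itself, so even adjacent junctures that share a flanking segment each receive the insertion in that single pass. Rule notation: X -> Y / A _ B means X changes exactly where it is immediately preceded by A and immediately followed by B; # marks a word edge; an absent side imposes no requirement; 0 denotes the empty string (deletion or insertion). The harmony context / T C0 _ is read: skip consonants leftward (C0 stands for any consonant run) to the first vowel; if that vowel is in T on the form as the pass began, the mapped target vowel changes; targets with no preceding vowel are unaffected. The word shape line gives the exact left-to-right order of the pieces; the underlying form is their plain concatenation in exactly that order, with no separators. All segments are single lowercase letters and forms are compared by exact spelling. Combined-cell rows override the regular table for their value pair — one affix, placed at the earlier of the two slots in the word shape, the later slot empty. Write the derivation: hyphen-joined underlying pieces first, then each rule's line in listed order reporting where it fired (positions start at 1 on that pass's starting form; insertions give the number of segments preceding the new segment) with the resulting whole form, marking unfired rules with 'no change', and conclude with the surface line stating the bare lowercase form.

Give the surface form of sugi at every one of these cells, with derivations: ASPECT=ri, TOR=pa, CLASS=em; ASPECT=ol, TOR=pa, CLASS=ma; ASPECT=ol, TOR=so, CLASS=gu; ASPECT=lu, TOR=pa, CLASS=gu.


cell ASPECT=ri, TOR=pa, CLASS=em:
underlying: ru-sugi-tg-gev
1. o -> e, u -> i / F C0 _: no change
2. f -> v, k -> g, p -> b, s -> z, t -> d / V _ V: fires at position(s) 3: ruzugitggev
surface: ruzugitggev

cell ASPECT=ol, TOR=pa, CLASS=ma:
underlying: lus-sugi-tg-oz
1. o -> e, u -> i / F C0 _: fires at position(s) 10: lussugitgez
2. f -> v, k -> g, p -> b, s -> z, t -> d / V _ V: no change
surface: lussugitgez

cell ASPECT=ol, TOR=so, CLASS=gu:
underlying: afe-sugi-fur-oz
1. o -> e, u -> i / F C0 _: fires at position(s) 5, 9: afesigifiroz
2. f -> v, k -> g, p -> b, s -> z, t -> d / V _ V: fires at position(s) 2, 4, 8: avezigiviroz
surface: avezigiviroz

cell ASPECT=lu, TOR=pa, CLASS=gu:
underlying: afe-sugi-noz
1. o -> e, u -> i / F C0 _: fires at position(s) 5, 9: afesiginez
2. f -> v, k -> g, p -> b, s -> z, t -> d / V _ V: fires at position(s) 2, 4: aveziginez
surface: aveziginez


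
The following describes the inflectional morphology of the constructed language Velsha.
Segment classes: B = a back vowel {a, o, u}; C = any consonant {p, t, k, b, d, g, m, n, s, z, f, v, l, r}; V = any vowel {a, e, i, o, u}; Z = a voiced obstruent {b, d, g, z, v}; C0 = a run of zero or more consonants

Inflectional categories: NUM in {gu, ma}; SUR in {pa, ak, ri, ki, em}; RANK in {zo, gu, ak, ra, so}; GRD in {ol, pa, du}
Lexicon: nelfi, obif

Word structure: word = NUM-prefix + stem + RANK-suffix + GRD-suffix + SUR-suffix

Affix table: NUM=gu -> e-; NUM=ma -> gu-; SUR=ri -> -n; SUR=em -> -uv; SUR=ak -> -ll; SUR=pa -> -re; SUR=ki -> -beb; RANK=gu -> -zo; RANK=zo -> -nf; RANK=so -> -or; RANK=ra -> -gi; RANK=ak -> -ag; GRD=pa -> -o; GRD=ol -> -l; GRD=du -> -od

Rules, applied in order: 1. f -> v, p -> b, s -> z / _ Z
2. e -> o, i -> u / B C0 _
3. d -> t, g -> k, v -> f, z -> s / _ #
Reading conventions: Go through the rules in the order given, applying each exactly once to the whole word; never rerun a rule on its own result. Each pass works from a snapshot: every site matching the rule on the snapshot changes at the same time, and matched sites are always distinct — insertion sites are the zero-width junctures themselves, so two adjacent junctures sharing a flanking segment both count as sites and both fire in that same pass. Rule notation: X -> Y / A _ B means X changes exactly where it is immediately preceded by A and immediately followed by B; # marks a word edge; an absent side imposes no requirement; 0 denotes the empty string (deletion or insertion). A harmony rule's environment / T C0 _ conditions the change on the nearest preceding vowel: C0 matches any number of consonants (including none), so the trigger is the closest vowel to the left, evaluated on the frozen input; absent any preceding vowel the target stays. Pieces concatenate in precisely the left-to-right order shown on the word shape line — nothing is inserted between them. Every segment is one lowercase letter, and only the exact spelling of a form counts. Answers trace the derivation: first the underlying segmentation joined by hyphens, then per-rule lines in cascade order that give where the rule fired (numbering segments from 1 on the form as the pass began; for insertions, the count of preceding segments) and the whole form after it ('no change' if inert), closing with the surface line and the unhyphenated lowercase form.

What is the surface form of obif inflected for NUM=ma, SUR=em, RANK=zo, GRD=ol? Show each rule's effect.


underlying: gu-obif-nf-l-uv
1. f -> v, p -> b, s -> z / _ Z: no change
2. e -> o, i -> u / B C0 _: fires at position(s) 5: guobufnfluv
3. d -> t, g -> k, v -> f, z -> s / _ #: fires at position(s) 11: guobufnfluf
surface: guobufnfluf


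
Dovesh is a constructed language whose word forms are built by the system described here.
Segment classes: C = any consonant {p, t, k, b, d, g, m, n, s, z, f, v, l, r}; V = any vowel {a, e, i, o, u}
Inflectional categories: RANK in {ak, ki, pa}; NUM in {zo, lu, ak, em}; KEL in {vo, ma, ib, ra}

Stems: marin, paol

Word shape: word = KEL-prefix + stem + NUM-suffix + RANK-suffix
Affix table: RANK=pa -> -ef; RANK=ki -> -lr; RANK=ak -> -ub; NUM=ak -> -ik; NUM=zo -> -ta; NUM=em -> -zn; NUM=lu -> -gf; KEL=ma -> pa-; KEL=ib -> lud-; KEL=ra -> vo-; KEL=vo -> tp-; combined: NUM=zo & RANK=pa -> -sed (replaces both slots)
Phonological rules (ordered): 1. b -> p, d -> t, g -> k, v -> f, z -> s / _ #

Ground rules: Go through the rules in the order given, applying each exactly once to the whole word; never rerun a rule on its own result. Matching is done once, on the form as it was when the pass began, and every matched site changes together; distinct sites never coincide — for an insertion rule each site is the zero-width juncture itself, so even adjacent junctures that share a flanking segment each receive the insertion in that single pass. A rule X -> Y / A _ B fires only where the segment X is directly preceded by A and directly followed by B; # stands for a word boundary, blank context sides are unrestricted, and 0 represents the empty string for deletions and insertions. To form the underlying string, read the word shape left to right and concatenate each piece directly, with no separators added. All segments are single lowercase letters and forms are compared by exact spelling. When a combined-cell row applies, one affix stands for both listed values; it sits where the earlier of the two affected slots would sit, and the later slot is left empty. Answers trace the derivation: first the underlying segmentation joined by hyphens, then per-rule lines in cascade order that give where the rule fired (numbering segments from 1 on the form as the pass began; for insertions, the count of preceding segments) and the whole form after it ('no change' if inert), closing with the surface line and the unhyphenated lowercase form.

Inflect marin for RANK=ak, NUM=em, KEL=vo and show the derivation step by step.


underlying: tp-marin-zn-ub
1. b -> p, d -> t, g -> k, v -> f, z -> s / _ #: fires at position(s) 11: tpmarinznup
surface: tpmarinznup


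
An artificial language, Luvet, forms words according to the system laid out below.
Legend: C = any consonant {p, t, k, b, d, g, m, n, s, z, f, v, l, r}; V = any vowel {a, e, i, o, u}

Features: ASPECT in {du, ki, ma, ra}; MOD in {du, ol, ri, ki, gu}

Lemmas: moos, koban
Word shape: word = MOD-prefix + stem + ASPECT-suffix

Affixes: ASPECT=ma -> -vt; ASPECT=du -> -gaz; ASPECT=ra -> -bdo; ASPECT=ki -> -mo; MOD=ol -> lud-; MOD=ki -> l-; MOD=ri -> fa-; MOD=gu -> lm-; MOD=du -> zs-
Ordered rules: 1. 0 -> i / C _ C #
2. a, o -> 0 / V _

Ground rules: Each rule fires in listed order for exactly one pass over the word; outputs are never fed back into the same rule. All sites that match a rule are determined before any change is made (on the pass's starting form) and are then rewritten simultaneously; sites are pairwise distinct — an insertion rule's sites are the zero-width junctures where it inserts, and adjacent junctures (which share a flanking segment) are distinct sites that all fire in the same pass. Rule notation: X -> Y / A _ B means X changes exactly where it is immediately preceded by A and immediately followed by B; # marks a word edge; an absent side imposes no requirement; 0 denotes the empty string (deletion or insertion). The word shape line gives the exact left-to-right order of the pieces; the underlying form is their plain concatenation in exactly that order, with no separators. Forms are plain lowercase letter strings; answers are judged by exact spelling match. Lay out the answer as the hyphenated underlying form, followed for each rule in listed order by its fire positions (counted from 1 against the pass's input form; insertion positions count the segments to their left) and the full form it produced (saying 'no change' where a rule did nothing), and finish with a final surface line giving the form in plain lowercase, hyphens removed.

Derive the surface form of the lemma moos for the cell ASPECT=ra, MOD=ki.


underlying: l-moos-bdo
1. 0 -> i / C _ C #: no change
2. a, o -> 0 / V _: fires at position(s) 4: lmosbdo
surface: lmosbdo


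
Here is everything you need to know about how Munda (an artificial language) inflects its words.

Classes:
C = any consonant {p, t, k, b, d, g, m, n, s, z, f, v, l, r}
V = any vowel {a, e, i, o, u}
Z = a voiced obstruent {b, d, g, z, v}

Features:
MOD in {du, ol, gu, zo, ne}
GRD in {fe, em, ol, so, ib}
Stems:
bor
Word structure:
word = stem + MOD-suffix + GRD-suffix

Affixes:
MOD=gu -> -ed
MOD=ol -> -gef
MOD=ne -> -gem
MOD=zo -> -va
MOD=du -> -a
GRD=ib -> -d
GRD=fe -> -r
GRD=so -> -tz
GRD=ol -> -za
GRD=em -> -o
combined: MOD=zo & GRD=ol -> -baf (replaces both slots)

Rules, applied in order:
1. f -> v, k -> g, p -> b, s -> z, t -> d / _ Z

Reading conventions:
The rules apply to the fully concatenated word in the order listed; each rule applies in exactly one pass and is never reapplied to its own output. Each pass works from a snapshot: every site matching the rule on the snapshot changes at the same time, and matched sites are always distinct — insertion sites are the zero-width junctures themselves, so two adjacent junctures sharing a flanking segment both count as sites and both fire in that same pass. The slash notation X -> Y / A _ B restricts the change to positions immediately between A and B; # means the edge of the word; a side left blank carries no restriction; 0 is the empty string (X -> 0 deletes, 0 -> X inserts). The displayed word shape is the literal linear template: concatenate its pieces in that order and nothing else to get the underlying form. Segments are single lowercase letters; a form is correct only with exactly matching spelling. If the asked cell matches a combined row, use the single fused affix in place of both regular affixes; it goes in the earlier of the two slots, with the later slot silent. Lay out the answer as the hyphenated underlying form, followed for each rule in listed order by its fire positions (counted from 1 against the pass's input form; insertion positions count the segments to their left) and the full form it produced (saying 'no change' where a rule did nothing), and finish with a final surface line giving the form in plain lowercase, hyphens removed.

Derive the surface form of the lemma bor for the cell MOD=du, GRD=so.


underlying: bor-a-tz
1. f -> v, k -> g, p -> b, s -> z, t -> d / _ Z: fires at position(s) 5: boradz
surface: boradz


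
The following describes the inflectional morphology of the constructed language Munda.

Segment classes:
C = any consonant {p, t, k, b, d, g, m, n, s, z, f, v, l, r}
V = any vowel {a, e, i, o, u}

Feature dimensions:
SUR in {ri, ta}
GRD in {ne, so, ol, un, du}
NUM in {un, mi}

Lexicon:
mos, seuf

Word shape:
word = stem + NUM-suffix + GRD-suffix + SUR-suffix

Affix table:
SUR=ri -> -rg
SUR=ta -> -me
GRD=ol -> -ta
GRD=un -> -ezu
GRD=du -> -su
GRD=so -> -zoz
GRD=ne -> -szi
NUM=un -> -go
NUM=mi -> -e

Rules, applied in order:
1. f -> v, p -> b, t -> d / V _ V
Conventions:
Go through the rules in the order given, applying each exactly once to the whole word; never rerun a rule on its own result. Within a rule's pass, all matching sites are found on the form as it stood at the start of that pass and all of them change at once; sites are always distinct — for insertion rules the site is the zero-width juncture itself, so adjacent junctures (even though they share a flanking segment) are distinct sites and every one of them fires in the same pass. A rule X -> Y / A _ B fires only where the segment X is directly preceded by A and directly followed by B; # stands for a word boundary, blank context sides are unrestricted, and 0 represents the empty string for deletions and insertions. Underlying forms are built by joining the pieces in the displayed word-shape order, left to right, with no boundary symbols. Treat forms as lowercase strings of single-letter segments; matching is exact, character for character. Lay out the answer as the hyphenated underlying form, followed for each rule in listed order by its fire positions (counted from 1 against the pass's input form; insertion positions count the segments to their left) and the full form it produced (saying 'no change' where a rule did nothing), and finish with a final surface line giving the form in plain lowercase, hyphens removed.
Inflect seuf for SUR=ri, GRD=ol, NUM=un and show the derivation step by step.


underlying: seuf-go-ta-rg
1. f -> v, p -> b, t -> d / V _ V: fires at position(s) 7: seufgodarg
surface: seufgodarg


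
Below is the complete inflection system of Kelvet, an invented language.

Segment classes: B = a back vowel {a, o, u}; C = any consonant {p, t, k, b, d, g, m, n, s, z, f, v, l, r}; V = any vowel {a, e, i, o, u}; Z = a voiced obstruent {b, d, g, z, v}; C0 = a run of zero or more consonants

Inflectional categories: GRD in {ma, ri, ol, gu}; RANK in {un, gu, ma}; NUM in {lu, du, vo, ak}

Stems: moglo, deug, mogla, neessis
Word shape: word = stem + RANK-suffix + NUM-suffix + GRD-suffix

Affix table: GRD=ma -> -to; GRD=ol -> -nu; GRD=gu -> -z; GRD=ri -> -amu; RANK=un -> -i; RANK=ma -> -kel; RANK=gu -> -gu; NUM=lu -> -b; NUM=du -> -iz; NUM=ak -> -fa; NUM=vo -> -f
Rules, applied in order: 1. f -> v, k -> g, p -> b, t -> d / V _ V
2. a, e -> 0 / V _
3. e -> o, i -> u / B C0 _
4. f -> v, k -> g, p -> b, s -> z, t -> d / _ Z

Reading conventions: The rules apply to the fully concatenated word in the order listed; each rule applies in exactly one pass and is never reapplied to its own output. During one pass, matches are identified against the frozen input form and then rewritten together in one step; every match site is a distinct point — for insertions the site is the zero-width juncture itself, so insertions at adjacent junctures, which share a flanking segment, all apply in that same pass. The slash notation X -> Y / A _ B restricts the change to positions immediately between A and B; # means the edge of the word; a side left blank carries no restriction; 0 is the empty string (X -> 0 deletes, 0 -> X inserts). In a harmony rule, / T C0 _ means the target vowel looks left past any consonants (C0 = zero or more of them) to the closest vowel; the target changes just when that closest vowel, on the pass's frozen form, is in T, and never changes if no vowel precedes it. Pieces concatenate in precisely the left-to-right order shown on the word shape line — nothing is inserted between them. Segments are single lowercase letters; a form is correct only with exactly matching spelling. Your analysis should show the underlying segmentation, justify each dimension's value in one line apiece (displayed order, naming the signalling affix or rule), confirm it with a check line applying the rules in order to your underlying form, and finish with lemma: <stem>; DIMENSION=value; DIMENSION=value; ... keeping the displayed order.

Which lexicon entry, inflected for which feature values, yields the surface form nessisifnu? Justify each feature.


underlying: neessis-i-f-nu
GRD=ol - signalled by the affix -nu
RANK=un - signalled by the affix -i
NUM=vo - signalled by the affix -f
check: neessisifnu -> neessisifnu -> nessisifnu -> nessisifnu -> nessisifnu
lemma: neessis; GRD=ol; RANK=un; NUM=vo


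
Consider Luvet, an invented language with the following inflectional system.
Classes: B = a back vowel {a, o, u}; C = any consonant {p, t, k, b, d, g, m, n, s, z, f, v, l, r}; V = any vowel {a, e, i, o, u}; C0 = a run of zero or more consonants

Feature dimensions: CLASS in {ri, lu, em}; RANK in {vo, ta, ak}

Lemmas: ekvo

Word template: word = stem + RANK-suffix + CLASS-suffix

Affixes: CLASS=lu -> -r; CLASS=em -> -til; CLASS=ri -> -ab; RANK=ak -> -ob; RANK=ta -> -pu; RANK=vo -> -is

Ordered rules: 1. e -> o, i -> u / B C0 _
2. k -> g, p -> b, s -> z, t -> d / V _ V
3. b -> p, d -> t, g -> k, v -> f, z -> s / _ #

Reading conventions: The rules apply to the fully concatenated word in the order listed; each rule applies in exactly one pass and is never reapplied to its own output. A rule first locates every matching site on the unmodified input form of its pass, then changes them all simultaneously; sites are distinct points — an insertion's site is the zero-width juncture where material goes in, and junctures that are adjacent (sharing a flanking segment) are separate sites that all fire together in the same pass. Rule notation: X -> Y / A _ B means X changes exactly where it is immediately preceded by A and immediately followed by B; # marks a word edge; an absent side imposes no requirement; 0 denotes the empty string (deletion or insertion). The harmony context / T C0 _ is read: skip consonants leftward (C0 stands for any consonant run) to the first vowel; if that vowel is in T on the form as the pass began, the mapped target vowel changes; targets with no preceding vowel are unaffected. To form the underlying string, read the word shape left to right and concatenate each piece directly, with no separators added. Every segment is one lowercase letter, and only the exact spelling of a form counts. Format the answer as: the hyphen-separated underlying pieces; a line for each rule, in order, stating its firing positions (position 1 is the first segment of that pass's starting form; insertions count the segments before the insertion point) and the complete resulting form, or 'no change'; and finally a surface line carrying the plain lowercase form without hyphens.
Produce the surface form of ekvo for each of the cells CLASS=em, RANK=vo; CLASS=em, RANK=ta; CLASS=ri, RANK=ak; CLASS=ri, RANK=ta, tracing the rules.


cell CLASS=em, RANK=vo:
underlying: ekvo-is-til
1. e -> o, i -> u / B C0 _: fires at position(s) 5: ekvoustil
2. k -> g, p -> b, s -> z, t -> d / V _ V: no change
3. b -> p, d -> t, g -> k, v -> f, z -> s / _ #: no change
surface: ekvoustil

cell CLASS=em, RANK=ta:
underlying: ekvo-pu-til
1. e -> o, i -> u / B C0 _: fires at position(s) 8: ekvoputul
2. k -> g, p -> b, s -> z, t -> d / V _ V: fires at position(s) 5, 7: ekvobudul
3. b -> p, d -> t, g -> k, v -> f, z -> s / _ #: no change
surface: ekvobudul

cell CLASS=ri, RANK=ak:
underlying: ekvo-ob-ab
1. e -> o, i -> u / B C0 _: no change
2. k -> g, p -> b, s -> z, t -> d / V _ V: no change
3. b -> p, d -> t, g -> k, v -> f, z -> s / _ #: fires at position(s) 8: ekvoobap
surface: ekvoobap

cell CLASS=ri, RANK=ta:
underlying: ekvo-pu-ab
1. e -> o, i -> u / B C0 _: no change
2. k -> g, p -> b, s -> z, t -> d / V _ V: fires at position(s) 5: ekvobuab
3. b -> p, d -> t, g -> k, v -> f, z -> s / _ #: fires at position(s) 8: ekvobuap
surface: ekvobuap


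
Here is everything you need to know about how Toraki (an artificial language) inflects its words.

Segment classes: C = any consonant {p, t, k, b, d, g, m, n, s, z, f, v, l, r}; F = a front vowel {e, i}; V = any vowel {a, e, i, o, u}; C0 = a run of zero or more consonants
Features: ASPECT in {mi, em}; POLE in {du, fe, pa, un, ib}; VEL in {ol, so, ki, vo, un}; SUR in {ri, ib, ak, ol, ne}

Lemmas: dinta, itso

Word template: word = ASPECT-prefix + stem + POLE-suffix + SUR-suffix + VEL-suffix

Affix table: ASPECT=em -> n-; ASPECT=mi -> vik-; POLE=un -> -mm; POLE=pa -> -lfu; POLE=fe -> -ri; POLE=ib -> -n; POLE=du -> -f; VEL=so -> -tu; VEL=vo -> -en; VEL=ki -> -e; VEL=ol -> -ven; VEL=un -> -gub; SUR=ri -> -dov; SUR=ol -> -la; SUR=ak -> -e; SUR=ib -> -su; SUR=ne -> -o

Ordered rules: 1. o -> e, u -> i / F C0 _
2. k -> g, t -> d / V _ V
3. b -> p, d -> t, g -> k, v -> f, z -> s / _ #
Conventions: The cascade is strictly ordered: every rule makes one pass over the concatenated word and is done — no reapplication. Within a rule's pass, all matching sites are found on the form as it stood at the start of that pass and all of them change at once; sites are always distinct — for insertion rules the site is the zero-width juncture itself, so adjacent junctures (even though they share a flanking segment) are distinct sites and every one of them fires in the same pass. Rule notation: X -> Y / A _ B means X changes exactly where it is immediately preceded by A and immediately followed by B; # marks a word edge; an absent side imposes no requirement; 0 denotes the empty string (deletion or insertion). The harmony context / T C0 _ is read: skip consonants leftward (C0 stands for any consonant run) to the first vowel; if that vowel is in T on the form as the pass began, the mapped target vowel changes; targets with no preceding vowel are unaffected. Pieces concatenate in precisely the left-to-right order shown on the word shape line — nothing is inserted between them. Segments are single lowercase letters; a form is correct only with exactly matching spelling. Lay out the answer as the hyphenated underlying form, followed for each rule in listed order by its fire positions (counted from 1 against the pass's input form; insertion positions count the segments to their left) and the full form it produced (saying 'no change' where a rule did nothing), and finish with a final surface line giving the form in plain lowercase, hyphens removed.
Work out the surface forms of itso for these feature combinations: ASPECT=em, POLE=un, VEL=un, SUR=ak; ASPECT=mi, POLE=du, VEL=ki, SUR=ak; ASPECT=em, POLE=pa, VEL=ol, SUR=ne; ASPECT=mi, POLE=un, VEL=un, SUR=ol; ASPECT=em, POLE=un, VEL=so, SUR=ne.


cell ASPECT=em, POLE=un, VEL=un, SUR=ak:
underlying: n-itso-mm-e-gub
1. o -> e, u -> i / F C0 _: fires at position(s) 5, 10: nitsemmegib
2. k -> g, t -> d / V _ V: no change
3. b -> p, d -> t, g -> k, v -> f, z -> s / _ #: fires at position(s) 11: nitsemmegip
surface: nitsemmegip

cell ASPECT=mi, POLE=du, VEL=ki, SUR=ak:
underlying: vik-itso-f-e-e
1. o -> e, u -> i / F C0 _: fires at position(s) 7: vikitsefee
2. k -> g, t -> d / V _ V: fires at position(s) 3: vigitsefee
3. b -> p, d -> t, g -> k, v -> f, z -> s / _ #: no change
surface: vigitsefee

cell ASPECT=em, POLE=pa, VEL=ol, SUR=ne:
underlying: n-itso-lfu-o-ven
1. o -> e, u -> i / F C0 _: fires at position(s) 5: nitselfuoven
2. k -> g, t -> d / V _ V: no change
3. b -> p, d -> t, g -> k, v -> f, z -> s / _ #: no change
surface: nitselfuoven

cell ASPECT=mi, POLE=un, VEL=un, SUR=ol:
underlying: vik-itso-mm-la-gub
1. o -> e, u -> i / F C0 _: fires at position(s) 7: vikitsemmlagub
2. k -> g, t -> d / V _ V: fires at position(s) 3: vigitsemmlagub
3. b -> p, d -> t, g -> k, v -> f, z -> s / _ #: fires at position(s) 14: vigitsemmlagup
surface: vigitsemmlagup

cell ASPECT=em, POLE=un, VEL=so, SUR=ne:
underlying: n-itso-mm-o-tu
1. o -> e, u -> i / F C0 _: fires at position(s) 5: nitsemmotu
2. k -> g, t -> d / V _ V: fires at position(s) 9: nitsemmodu
3. b -> p, d -> t, g -> k, v -> f, z -> s / _ #: no change
surface: nitsemmodu


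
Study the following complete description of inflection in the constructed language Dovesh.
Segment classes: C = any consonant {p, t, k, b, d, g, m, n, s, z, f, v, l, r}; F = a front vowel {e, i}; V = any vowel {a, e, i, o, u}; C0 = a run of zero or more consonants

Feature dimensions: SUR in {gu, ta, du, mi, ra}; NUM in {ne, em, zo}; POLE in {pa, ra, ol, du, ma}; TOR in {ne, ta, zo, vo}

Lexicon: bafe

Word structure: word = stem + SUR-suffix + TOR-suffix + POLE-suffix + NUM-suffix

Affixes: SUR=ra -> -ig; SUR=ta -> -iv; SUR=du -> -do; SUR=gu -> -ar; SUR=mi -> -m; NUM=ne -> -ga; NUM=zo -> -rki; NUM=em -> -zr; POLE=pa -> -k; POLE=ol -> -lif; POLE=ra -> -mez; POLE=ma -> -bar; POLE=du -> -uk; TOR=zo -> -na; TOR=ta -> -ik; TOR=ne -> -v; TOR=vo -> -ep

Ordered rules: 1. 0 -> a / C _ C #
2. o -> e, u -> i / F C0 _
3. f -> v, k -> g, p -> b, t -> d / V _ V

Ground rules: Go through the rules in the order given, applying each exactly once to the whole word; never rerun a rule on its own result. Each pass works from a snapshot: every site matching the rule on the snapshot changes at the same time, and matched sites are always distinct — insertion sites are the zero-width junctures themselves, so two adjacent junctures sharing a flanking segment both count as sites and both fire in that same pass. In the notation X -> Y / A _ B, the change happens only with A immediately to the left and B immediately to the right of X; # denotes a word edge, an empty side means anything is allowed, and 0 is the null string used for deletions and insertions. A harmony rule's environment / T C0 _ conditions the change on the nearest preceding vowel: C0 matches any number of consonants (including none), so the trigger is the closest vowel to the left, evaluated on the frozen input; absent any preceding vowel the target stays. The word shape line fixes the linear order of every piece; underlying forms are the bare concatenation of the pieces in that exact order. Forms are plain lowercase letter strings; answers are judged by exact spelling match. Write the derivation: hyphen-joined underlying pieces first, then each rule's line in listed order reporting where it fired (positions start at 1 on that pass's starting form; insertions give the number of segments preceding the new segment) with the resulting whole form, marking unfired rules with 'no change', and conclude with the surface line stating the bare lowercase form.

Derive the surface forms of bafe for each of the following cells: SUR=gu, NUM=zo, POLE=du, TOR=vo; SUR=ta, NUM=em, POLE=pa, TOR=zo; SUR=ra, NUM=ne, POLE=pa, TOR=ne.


cell SUR=gu, NUM=zo, POLE=du, TOR=vo:
underlying: bafe-ar-ep-uk-rki
1. 0 -> a / C _ C #: no change
2. o -> e, u -> i / F C0 _: fires at position(s) 9: bafearepikrki
3. f -> v, k -> g, p -> b, t -> d / V _ V: fires at position(s) 3, 8: bavearebikrki
surface: bavearebikrki

cell SUR=ta, NUM=em, POLE=pa, TOR=zo:
underlying: bafe-iv-na-k-zr
1. 0 -> a / C _ C #: inserts after position(s) 10: bafeivnakzar
2. o -> e, u -> i / F C0 _: no change
3. f -> v, k -> g, p -> b, t -> d / V _ V: fires at position(s) 3: baveivnakzar
surface: baveivnakzar

cell SUR=ra, NUM=ne, POLE=pa, TOR=ne:
underlying: bafe-ig-v-k-ga
1. 0 -> a / C _ C #: no change
2. o -> e, u -> i / F C0 _: no change
3. f -> v, k -> g, p -> b, t -> d / V _ V: fires at position(s) 3: baveigvkga
surface: baveigvkga
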